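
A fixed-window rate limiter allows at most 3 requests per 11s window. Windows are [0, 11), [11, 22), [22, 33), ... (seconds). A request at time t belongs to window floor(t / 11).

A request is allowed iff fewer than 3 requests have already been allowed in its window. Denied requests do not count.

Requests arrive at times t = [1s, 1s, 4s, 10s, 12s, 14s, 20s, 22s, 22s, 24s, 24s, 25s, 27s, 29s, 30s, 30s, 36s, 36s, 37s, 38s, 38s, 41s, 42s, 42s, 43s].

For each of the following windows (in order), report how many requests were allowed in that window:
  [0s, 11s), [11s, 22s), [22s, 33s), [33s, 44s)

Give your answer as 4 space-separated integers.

Processing requests:
  req#1 t=1s (window 0): ALLOW
  req#2 t=1s (window 0): ALLOW
  req#3 t=4s (window 0): ALLOW
  req#4 t=10s (window 0): DENY
  req#5 t=12s (window 1): ALLOW
  req#6 t=14s (window 1): ALLOW
  req#7 t=20s (window 1): ALLOW
  req#8 t=22s (window 2): ALLOW
  req#9 t=22s (window 2): ALLOW
  req#10 t=24s (window 2): ALLOW
  req#11 t=24s (window 2): DENY
  req#12 t=25s (window 2): DENY
  req#13 t=27s (window 2): DENY
  req#14 t=29s (window 2): DENY
  req#15 t=30s (window 2): DENY
  req#16 t=30s (window 2): DENY
  req#17 t=36s (window 3): ALLOW
  req#18 t=36s (window 3): ALLOW
  req#19 t=37s (window 3): ALLOW
  req#20 t=38s (window 3): DENY
  req#21 t=38s (window 3): DENY
  req#22 t=41s (window 3): DENY
  req#23 t=42s (window 3): DENY
  req#24 t=42s (window 3): DENY
  req#25 t=43s (window 3): DENY

Allowed counts by window: 3 3 3 3

Answer: 3 3 3 3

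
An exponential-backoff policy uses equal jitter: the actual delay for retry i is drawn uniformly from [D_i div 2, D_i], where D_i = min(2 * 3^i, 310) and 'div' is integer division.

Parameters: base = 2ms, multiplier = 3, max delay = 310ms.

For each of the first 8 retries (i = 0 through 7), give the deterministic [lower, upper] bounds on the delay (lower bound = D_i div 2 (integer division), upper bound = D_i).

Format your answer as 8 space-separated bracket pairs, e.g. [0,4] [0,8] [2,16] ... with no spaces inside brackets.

Answer: [1,2] [3,6] [9,18] [27,54] [81,162] [155,310] [155,310] [155,310]

Derivation:
Computing bounds per retry:
  i=0: D_i=min(2*3^0,310)=2, bounds=[1,2]
  i=1: D_i=min(2*3^1,310)=6, bounds=[3,6]
  i=2: D_i=min(2*3^2,310)=18, bounds=[9,18]
  i=3: D_i=min(2*3^3,310)=54, bounds=[27,54]
  i=4: D_i=min(2*3^4,310)=162, bounds=[81,162]
  i=5: D_i=min(2*3^5,310)=310, bounds=[155,310]
  i=6: D_i=min(2*3^6,310)=310, bounds=[155,310]
  i=7: D_i=min(2*3^7,310)=310, bounds=[155,310]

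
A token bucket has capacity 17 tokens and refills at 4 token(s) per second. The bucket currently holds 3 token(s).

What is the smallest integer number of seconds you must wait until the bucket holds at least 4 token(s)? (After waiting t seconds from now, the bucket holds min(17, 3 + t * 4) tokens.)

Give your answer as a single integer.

Answer: 1

Derivation:
Need 3 + t * 4 >= 4, so t >= 1/4.
Smallest integer t = ceil(1/4) = 1.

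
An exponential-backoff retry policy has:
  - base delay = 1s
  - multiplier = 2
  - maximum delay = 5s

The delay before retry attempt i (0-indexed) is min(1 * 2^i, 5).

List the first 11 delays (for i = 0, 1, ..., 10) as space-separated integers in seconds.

Computing each delay:
  i=0: min(1*2^0, 5) = 1
  i=1: min(1*2^1, 5) = 2
  i=2: min(1*2^2, 5) = 4
  i=3: min(1*2^3, 5) = 5
  i=4: min(1*2^4, 5) = 5
  i=5: min(1*2^5, 5) = 5
  i=6: min(1*2^6, 5) = 5
  i=7: min(1*2^7, 5) = 5
  i=8: min(1*2^8, 5) = 5
  i=9: min(1*2^9, 5) = 5
  i=10: min(1*2^10, 5) = 5

Answer: 1 2 4 5 5 5 5 5 5 5 5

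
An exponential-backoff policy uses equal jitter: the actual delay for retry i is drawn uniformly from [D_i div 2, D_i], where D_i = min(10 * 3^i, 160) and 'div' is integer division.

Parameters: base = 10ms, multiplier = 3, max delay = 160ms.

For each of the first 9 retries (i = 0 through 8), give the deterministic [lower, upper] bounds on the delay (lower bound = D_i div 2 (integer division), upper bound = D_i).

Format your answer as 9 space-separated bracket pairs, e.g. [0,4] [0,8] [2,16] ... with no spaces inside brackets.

Computing bounds per retry:
  i=0: D_i=min(10*3^0,160)=10, bounds=[5,10]
  i=1: D_i=min(10*3^1,160)=30, bounds=[15,30]
  i=2: D_i=min(10*3^2,160)=90, bounds=[45,90]
  i=3: D_i=min(10*3^3,160)=160, bounds=[80,160]
  i=4: D_i=min(10*3^4,160)=160, bounds=[80,160]
  i=5: D_i=min(10*3^5,160)=160, bounds=[80,160]
  i=6: D_i=min(10*3^6,160)=160, bounds=[80,160]
  i=7: D_i=min(10*3^7,160)=160, bounds=[80,160]
  i=8: D_i=min(10*3^8,160)=160, bounds=[80,160]

Answer: [5,10] [15,30] [45,90] [80,160] [80,160] [80,160] [80,160] [80,160] [80,160]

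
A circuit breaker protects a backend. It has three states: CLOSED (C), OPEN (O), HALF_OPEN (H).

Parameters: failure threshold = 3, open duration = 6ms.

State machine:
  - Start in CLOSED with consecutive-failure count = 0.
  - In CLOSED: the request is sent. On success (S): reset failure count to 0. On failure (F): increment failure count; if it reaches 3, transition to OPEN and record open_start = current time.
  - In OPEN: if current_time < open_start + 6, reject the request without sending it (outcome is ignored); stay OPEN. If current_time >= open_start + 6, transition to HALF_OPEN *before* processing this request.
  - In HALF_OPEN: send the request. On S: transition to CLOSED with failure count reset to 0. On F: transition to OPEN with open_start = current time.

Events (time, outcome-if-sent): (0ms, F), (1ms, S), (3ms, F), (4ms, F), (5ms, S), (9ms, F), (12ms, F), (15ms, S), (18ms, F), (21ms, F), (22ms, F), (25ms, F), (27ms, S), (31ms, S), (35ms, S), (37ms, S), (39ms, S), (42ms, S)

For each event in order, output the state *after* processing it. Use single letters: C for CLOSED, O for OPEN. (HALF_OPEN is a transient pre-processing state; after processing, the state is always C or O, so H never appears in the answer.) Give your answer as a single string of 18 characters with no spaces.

Answer: CCCCCCCCCCOOOCCCCC

Derivation:
State after each event:
  event#1 t=0ms outcome=F: state=CLOSED
  event#2 t=1ms outcome=S: state=CLOSED
  event#3 t=3ms outcome=F: state=CLOSED
  event#4 t=4ms outcome=F: state=CLOSED
  event#5 t=5ms outcome=S: state=CLOSED
  event#6 t=9ms outcome=F: state=CLOSED
  event#7 t=12ms outcome=F: state=CLOSED
  event#8 t=15ms outcome=S: state=CLOSED
  event#9 t=18ms outcome=F: state=CLOSED
  event#10 t=21ms outcome=F: state=CLOSED
  event#11 t=22ms outcome=F: state=OPEN
  event#12 t=25ms outcome=F: state=OPEN
  event#13 t=27ms outcome=S: state=OPEN
  event#14 t=31ms outcome=S: state=CLOSED
  event#15 t=35ms outcome=S: state=CLOSED
  event#16 t=37ms outcome=S: state=CLOSED
  event#17 t=39ms outcome=S: state=CLOSED
  event#18 t=42ms outcome=S: state=CLOSED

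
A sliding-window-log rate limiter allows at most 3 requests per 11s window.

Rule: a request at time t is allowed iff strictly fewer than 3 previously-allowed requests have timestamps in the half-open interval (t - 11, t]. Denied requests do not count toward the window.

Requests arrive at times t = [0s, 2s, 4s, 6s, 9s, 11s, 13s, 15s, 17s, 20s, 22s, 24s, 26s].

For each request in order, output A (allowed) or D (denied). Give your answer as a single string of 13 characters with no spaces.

Answer: AAADDAAADDAAA

Derivation:
Tracking allowed requests in the window:
  req#1 t=0s: ALLOW
  req#2 t=2s: ALLOW
  req#3 t=4s: ALLOW
  req#4 t=6s: DENY
  req#5 t=9s: DENY
  req#6 t=11s: ALLOW
  req#7 t=13s: ALLOW
  req#8 t=15s: ALLOW
  req#9 t=17s: DENY
  req#10 t=20s: DENY
  req#11 t=22s: ALLOW
  req#12 t=24s: ALLOW
  req#13 t=26s: ALLOW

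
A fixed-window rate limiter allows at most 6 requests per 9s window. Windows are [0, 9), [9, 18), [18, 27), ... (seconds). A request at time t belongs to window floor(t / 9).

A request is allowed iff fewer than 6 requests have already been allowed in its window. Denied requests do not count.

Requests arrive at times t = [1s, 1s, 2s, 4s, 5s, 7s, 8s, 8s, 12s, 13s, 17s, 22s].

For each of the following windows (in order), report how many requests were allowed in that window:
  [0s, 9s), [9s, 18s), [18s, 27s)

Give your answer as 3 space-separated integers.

Answer: 6 3 1

Derivation:
Processing requests:
  req#1 t=1s (window 0): ALLOW
  req#2 t=1s (window 0): ALLOW
  req#3 t=2s (window 0): ALLOW
  req#4 t=4s (window 0): ALLOW
  req#5 t=5s (window 0): ALLOW
  req#6 t=7s (window 0): ALLOW
  req#7 t=8s (window 0): DENY
  req#8 t=8s (window 0): DENY
  req#9 t=12s (window 1): ALLOW
  req#10 t=13s (window 1): ALLOW
  req#11 t=17s (window 1): ALLOW
  req#12 t=22s (window 2): ALLOW

Allowed counts by window: 6 3 1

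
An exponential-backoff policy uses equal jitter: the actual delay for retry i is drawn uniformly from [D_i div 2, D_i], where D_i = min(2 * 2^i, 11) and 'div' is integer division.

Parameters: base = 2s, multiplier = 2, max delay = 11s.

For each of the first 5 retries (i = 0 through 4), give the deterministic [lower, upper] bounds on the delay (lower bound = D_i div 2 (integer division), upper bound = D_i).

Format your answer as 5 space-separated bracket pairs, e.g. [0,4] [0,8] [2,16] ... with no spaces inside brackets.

Computing bounds per retry:
  i=0: D_i=min(2*2^0,11)=2, bounds=[1,2]
  i=1: D_i=min(2*2^1,11)=4, bounds=[2,4]
  i=2: D_i=min(2*2^2,11)=8, bounds=[4,8]
  i=3: D_i=min(2*2^3,11)=11, bounds=[5,11]
  i=4: D_i=min(2*2^4,11)=11, bounds=[5,11]

Answer: [1,2] [2,4] [4,8] [5,11] [5,11]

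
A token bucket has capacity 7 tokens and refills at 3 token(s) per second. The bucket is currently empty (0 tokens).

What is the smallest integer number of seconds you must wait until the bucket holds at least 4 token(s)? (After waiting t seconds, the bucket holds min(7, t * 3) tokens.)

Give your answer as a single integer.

Need t * 3 >= 4, so t >= 4/3.
Smallest integer t = ceil(4/3) = 2.

Answer: 2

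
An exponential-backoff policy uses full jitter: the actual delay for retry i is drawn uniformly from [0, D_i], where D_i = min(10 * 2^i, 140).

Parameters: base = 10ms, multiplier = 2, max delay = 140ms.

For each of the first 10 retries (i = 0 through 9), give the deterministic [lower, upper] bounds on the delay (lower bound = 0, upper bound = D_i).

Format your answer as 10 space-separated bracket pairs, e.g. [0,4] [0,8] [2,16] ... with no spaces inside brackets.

Answer: [0,10] [0,20] [0,40] [0,80] [0,140] [0,140] [0,140] [0,140] [0,140] [0,140]

Derivation:
Computing bounds per retry:
  i=0: D_i=min(10*2^0,140)=10, bounds=[0,10]
  i=1: D_i=min(10*2^1,140)=20, bounds=[0,20]
  i=2: D_i=min(10*2^2,140)=40, bounds=[0,40]
  i=3: D_i=min(10*2^3,140)=80, bounds=[0,80]
  i=4: D_i=min(10*2^4,140)=140, bounds=[0,140]
  i=5: D_i=min(10*2^5,140)=140, bounds=[0,140]
  i=6: D_i=min(10*2^6,140)=140, bounds=[0,140]
  i=7: D_i=min(10*2^7,140)=140, bounds=[0,140]
  i=8: D_i=min(10*2^8,140)=140, bounds=[0,140]
  i=9: D_i=min(10*2^9,140)=140, bounds=[0,140]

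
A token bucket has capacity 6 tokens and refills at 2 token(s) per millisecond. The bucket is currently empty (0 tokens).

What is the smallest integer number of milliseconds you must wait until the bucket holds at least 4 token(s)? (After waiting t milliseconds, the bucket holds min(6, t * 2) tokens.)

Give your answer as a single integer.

Need t * 2 >= 4, so t >= 4/2.
Smallest integer t = ceil(4/2) = 2.

Answer: 2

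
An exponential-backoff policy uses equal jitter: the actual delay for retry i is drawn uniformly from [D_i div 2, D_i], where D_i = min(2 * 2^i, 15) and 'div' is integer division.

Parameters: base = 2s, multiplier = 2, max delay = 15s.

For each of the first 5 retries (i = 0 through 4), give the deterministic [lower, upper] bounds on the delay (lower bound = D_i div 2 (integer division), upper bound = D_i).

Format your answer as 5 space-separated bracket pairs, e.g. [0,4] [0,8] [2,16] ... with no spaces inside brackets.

Computing bounds per retry:
  i=0: D_i=min(2*2^0,15)=2, bounds=[1,2]
  i=1: D_i=min(2*2^1,15)=4, bounds=[2,4]
  i=2: D_i=min(2*2^2,15)=8, bounds=[4,8]
  i=3: D_i=min(2*2^3,15)=15, bounds=[7,15]
  i=4: D_i=min(2*2^4,15)=15, bounds=[7,15]

Answer: [1,2] [2,4] [4,8] [7,15] [7,15]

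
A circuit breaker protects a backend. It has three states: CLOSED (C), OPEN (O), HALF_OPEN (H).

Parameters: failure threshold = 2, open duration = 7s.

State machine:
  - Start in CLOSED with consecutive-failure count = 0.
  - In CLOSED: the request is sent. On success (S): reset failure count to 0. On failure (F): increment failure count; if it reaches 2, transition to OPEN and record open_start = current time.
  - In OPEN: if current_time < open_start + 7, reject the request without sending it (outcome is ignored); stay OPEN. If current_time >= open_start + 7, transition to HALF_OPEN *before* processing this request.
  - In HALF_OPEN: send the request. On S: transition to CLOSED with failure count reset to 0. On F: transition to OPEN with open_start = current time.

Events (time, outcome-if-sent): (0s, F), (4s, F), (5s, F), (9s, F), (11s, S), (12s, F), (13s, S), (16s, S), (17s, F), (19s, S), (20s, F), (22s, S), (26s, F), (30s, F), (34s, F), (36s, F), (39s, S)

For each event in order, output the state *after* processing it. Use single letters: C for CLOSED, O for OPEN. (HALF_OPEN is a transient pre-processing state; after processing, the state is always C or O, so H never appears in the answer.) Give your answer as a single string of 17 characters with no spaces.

Answer: COOOCCCCCCCCCOOOC

Derivation:
State after each event:
  event#1 t=0s outcome=F: state=CLOSED
  event#2 t=4s outcome=F: state=OPEN
  event#3 t=5s outcome=F: state=OPEN
  event#4 t=9s outcome=F: state=OPEN
  event#5 t=11s outcome=S: state=CLOSED
  event#6 t=12s outcome=F: state=CLOSED
  event#7 t=13s outcome=S: state=CLOSED
  event#8 t=16s outcome=S: state=CLOSED
  event#9 t=17s outcome=F: state=CLOSED
  event#10 t=19s outcome=S: state=CLOSED
  event#11 t=20s outcome=F: state=CLOSED
  event#12 t=22s outcome=S: state=CLOSED
  event#13 t=26s outcome=F: state=CLOSED
  event#14 t=30s outcome=F: state=OPEN
  event#15 t=34s outcome=F: state=OPEN
  event#16 t=36s outcome=F: state=OPEN
  event#17 t=39s outcome=S: state=CLOSED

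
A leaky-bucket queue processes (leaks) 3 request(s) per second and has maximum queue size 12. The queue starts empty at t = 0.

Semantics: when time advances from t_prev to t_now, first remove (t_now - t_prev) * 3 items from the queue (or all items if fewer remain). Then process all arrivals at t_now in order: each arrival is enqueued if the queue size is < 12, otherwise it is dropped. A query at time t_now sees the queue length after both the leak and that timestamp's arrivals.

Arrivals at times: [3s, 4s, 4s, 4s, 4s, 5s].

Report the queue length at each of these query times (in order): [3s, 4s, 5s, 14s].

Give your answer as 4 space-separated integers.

Answer: 1 4 2 0

Derivation:
Queue lengths at query times:
  query t=3s: backlog = 1
  query t=4s: backlog = 4
  query t=5s: backlog = 2
  query t=14s: backlog = 0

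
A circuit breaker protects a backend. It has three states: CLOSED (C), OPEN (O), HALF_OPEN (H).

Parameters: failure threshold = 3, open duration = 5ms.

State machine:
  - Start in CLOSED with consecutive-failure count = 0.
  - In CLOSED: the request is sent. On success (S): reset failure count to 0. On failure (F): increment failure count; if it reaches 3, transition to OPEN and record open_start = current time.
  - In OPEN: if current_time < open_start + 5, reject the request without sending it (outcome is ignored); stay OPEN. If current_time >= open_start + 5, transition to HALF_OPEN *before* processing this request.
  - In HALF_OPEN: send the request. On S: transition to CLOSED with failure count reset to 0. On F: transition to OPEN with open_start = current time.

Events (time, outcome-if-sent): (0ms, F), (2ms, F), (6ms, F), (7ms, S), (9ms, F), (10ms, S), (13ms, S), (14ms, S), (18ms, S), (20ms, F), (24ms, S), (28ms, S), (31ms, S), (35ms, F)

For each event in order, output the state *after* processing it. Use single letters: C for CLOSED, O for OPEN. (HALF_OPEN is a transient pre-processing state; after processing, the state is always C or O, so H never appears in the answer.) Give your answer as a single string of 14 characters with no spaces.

Answer: CCOOOOCCCCCCCC

Derivation:
State after each event:
  event#1 t=0ms outcome=F: state=CLOSED
  event#2 t=2ms outcome=F: state=CLOSED
  event#3 t=6ms outcome=F: state=OPEN
  event#4 t=7ms outcome=S: state=OPEN
  event#5 t=9ms outcome=F: state=OPEN
  event#6 t=10ms outcome=S: state=OPEN
  event#7 t=13ms outcome=S: state=CLOSED
  event#8 t=14ms outcome=S: state=CLOSED
  event#9 t=18ms outcome=S: state=CLOSED
  event#10 t=20ms outcome=F: state=CLOSED
  event#11 t=24ms outcome=S: state=CLOSED
  event#12 t=28ms outcome=S: state=CLOSED
  event#13 t=31ms outcome=S: state=CLOSED
  event#14 t=35ms outcome=F: state=CLOSED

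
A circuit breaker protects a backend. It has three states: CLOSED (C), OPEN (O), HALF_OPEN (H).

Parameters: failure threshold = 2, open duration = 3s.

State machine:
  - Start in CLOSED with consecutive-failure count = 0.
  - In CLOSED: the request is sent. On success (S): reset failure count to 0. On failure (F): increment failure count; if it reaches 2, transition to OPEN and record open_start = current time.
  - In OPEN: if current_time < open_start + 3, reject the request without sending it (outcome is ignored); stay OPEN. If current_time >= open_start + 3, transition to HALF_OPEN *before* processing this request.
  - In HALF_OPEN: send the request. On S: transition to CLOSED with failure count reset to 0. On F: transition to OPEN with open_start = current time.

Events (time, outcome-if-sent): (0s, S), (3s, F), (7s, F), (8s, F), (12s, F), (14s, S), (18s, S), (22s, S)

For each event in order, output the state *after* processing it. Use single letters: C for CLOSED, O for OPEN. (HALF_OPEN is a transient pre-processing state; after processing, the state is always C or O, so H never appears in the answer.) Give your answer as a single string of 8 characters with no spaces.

State after each event:
  event#1 t=0s outcome=S: state=CLOSED
  event#2 t=3s outcome=F: state=CLOSED
  event#3 t=7s outcome=F: state=OPEN
  event#4 t=8s outcome=F: state=OPEN
  event#5 t=12s outcome=F: state=OPEN
  event#6 t=14s outcome=S: state=OPEN
  event#7 t=18s outcome=S: state=CLOSED
  event#8 t=22s outcome=S: state=CLOSED

Answer: CCOOOOCC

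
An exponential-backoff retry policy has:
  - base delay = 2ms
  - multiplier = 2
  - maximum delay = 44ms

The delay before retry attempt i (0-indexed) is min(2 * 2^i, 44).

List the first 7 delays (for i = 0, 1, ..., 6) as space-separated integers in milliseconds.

Answer: 2 4 8 16 32 44 44

Derivation:
Computing each delay:
  i=0: min(2*2^0, 44) = 2
  i=1: min(2*2^1, 44) = 4
  i=2: min(2*2^2, 44) = 8
  i=3: min(2*2^3, 44) = 16
  i=4: min(2*2^4, 44) = 32
  i=5: min(2*2^5, 44) = 44
  i=6: min(2*2^6, 44) = 44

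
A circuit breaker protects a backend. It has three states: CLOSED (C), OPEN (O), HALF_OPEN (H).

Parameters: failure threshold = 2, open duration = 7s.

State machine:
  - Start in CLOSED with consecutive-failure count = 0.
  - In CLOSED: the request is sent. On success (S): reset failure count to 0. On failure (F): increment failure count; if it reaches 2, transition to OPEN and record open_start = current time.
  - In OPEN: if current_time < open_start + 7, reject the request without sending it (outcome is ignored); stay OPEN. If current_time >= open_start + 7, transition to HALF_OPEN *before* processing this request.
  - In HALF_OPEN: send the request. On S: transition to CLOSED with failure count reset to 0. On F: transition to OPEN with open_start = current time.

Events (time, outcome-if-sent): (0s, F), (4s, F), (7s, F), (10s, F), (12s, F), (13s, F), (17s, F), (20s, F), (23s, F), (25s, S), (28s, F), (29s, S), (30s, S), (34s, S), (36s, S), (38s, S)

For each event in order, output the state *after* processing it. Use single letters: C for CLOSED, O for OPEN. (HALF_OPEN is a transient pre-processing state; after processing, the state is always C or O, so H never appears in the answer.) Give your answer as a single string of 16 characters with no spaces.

Answer: COOOOOOOOOOOOOCC

Derivation:
State after each event:
  event#1 t=0s outcome=F: state=CLOSED
  event#2 t=4s outcome=F: state=OPEN
  event#3 t=7s outcome=F: state=OPEN
  event#4 t=10s outcome=F: state=OPEN
  event#5 t=12s outcome=F: state=OPEN
  event#6 t=13s outcome=F: state=OPEN
  event#7 t=17s outcome=F: state=OPEN
  event#8 t=20s outcome=F: state=OPEN
  event#9 t=23s outcome=F: state=OPEN
  event#10 t=25s outcome=S: state=OPEN
  event#11 t=28s outcome=F: state=OPEN
  event#12 t=29s outcome=S: state=OPEN
  event#13 t=30s outcome=S: state=OPEN
  event#14 t=34s outcome=S: state=OPEN
  event#15 t=36s outcome=S: state=CLOSED
  event#16 t=38s outcome=S: state=CLOSED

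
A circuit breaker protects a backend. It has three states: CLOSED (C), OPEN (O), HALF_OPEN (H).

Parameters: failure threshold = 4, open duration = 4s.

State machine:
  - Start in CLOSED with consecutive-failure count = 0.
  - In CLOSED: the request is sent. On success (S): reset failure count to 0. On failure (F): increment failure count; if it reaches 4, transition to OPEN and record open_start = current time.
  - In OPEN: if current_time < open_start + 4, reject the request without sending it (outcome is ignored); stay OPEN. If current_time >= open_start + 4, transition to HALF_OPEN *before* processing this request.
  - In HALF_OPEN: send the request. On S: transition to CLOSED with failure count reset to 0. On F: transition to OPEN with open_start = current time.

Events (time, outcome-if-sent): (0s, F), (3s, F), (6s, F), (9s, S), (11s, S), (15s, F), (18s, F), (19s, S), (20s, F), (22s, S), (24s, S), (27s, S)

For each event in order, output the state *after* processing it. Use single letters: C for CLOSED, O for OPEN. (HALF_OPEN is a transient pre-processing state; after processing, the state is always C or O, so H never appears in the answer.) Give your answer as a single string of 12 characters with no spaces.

Answer: CCCCCCCCCCCC

Derivation:
State after each event:
  event#1 t=0s outcome=F: state=CLOSED
  event#2 t=3s outcome=F: state=CLOSED
  event#3 t=6s outcome=F: state=CLOSED
  event#4 t=9s outcome=S: state=CLOSED
  event#5 t=11s outcome=S: state=CLOSED
  event#6 t=15s outcome=F: state=CLOSED
  event#7 t=18s outcome=F: state=CLOSED
  event#8 t=19s outcome=S: state=CLOSED
  event#9 t=20s outcome=F: state=CLOSED
  event#10 t=22s outcome=S: state=CLOSED
  event#11 t=24s outcome=S: state=CLOSED
  event#12 t=27s outcome=S: state=CLOSED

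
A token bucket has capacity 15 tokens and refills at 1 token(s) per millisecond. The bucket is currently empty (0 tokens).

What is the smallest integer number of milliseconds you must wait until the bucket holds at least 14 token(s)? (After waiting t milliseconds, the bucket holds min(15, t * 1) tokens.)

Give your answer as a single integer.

Answer: 14

Derivation:
Need t * 1 >= 14, so t >= 14/1.
Smallest integer t = ceil(14/1) = 14.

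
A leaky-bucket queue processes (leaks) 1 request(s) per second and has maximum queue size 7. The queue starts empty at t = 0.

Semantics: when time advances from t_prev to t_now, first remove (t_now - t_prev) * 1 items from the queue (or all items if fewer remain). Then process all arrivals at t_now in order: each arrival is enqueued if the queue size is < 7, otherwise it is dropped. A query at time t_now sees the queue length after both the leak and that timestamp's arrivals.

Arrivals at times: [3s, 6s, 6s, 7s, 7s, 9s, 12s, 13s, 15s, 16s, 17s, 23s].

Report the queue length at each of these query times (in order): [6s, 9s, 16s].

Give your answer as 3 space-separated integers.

Answer: 2 2 1

Derivation:
Queue lengths at query times:
  query t=6s: backlog = 2
  query t=9s: backlog = 2
  query t=16s: backlog = 1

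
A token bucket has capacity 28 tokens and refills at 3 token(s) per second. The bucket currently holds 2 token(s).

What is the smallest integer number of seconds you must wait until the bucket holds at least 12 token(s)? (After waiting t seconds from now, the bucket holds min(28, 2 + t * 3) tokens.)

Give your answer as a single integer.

Answer: 4

Derivation:
Need 2 + t * 3 >= 12, so t >= 10/3.
Smallest integer t = ceil(10/3) = 4.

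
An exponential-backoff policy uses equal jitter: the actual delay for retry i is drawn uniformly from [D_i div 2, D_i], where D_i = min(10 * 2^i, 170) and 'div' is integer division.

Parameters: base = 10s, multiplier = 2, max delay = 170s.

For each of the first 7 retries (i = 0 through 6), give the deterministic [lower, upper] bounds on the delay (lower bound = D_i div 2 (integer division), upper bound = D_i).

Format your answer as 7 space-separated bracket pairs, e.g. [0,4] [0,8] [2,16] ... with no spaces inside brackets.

Computing bounds per retry:
  i=0: D_i=min(10*2^0,170)=10, bounds=[5,10]
  i=1: D_i=min(10*2^1,170)=20, bounds=[10,20]
  i=2: D_i=min(10*2^2,170)=40, bounds=[20,40]
  i=3: D_i=min(10*2^3,170)=80, bounds=[40,80]
  i=4: D_i=min(10*2^4,170)=160, bounds=[80,160]
  i=5: D_i=min(10*2^5,170)=170, bounds=[85,170]
  i=6: D_i=min(10*2^6,170)=170, bounds=[85,170]

Answer: [5,10] [10,20] [20,40] [40,80] [80,160] [85,170] [85,170]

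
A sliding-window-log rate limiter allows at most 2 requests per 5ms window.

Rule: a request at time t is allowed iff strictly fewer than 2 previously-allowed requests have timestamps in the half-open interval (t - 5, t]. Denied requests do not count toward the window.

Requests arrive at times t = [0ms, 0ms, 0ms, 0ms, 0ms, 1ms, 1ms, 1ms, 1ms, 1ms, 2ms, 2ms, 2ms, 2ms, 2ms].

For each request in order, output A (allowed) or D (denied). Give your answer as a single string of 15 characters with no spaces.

Answer: AADDDDDDDDDDDDD

Derivation:
Tracking allowed requests in the window:
  req#1 t=0ms: ALLOW
  req#2 t=0ms: ALLOW
  req#3 t=0ms: DENY
  req#4 t=0ms: DENY
  req#5 t=0ms: DENY
  req#6 t=1ms: DENY
  req#7 t=1ms: DENY
  req#8 t=1ms: DENY
  req#9 t=1ms: DENY
  req#10 t=1ms: DENY
  req#11 t=2ms: DENY
  req#12 t=2ms: DENY
  req#13 t=2ms: DENY
  req#14 t=2ms: DENY
  req#15 t=2ms: DENY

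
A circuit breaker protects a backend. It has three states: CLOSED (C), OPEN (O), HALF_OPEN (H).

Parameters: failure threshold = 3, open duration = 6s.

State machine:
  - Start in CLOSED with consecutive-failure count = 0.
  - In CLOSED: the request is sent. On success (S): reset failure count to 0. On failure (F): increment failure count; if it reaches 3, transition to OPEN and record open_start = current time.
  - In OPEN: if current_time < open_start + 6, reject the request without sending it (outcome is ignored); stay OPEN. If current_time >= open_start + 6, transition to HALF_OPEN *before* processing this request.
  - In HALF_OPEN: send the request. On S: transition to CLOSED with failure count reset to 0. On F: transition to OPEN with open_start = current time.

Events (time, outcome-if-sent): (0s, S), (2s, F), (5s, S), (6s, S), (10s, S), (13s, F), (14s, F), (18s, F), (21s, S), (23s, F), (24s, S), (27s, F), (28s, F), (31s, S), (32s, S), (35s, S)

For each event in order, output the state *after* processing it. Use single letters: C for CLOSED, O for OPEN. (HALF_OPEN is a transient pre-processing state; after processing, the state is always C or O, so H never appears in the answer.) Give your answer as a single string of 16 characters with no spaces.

State after each event:
  event#1 t=0s outcome=S: state=CLOSED
  event#2 t=2s outcome=F: state=CLOSED
  event#3 t=5s outcome=S: state=CLOSED
  event#4 t=6s outcome=S: state=CLOSED
  event#5 t=10s outcome=S: state=CLOSED
  event#6 t=13s outcome=F: state=CLOSED
  event#7 t=14s outcome=F: state=CLOSED
  event#8 t=18s outcome=F: state=OPEN
  event#9 t=21s outcome=S: state=OPEN
  event#10 t=23s outcome=F: state=OPEN
  event#11 t=24s outcome=S: state=CLOSED
  event#12 t=27s outcome=F: state=CLOSED
  event#13 t=28s outcome=F: state=CLOSED
  event#14 t=31s outcome=S: state=CLOSED
  event#15 t=32s outcome=S: state=CLOSED
  event#16 t=35s outcome=S: state=CLOSED

Answer: CCCCCCCOOOCCCCCC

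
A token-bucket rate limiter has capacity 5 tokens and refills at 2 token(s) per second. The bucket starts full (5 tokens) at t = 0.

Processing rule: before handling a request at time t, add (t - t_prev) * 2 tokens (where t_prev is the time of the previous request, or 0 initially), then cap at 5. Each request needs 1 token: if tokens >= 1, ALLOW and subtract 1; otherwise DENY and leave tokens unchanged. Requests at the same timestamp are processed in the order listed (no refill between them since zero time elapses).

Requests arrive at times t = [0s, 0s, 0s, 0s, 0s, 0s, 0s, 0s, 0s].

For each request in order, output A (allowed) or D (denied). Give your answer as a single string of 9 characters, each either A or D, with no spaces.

Answer: AAAAADDDD

Derivation:
Simulating step by step:
  req#1 t=0s: ALLOW
  req#2 t=0s: ALLOW
  req#3 t=0s: ALLOW
  req#4 t=0s: ALLOW
  req#5 t=0s: ALLOW
  req#6 t=0s: DENY
  req#7 t=0s: DENY
  req#8 t=0s: DENY
  req#9 t=0s: DENY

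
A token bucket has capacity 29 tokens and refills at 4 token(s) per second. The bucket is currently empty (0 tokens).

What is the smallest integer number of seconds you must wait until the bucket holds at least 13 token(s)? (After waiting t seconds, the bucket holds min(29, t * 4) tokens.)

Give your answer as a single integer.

Need t * 4 >= 13, so t >= 13/4.
Smallest integer t = ceil(13/4) = 4.

Answer: 4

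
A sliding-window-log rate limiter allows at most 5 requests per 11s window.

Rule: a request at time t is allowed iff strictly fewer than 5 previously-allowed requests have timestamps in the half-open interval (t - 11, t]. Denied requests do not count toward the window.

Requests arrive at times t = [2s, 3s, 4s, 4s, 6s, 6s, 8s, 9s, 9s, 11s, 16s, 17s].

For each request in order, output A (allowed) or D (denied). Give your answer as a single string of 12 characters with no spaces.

Answer: AAAAADDDDDAA

Derivation:
Tracking allowed requests in the window:
  req#1 t=2s: ALLOW
  req#2 t=3s: ALLOW
  req#3 t=4s: ALLOW
  req#4 t=4s: ALLOW
  req#5 t=6s: ALLOW
  req#6 t=6s: DENY
  req#7 t=8s: DENY
  req#8 t=9s: DENY
  req#9 t=9s: DENY
  req#10 t=11s: DENY
  req#11 t=16s: ALLOW
  req#12 t=17s: ALLOW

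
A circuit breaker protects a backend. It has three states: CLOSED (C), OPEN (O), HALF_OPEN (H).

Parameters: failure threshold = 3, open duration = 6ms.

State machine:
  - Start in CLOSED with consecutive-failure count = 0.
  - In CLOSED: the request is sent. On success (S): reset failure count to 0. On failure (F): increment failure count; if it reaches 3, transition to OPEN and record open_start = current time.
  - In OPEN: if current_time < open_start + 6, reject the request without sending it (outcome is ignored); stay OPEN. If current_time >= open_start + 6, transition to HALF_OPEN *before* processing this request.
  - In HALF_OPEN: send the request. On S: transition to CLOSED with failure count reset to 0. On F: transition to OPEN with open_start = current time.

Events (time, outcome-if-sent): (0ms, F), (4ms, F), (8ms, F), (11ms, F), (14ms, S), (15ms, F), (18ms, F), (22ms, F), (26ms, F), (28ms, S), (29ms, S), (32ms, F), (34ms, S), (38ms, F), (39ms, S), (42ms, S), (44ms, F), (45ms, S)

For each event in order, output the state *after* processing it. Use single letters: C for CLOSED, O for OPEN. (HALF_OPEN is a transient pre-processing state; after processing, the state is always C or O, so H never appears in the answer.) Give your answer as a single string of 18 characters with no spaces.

Answer: CCOOCCCOOCCCCCCCCC

Derivation:
State after each event:
  event#1 t=0ms outcome=F: state=CLOSED
  event#2 t=4ms outcome=F: state=CLOSED
  event#3 t=8ms outcome=F: state=OPEN
  event#4 t=11ms outcome=F: state=OPEN
  event#5 t=14ms outcome=S: state=CLOSED
  event#6 t=15ms outcome=F: state=CLOSED
  event#7 t=18ms outcome=F: state=CLOSED
  event#8 t=22ms outcome=F: state=OPEN
  event#9 t=26ms outcome=F: state=OPEN
  event#10 t=28ms outcome=S: state=CLOSED
  event#11 t=29ms outcome=S: state=CLOSED
  event#12 t=32ms outcome=F: state=CLOSED
  event#13 t=34ms outcome=S: state=CLOSED
  event#14 t=38ms outcome=F: state=CLOSED
  event#15 t=39ms outcome=S: state=CLOSED
  event#16 t=42ms outcome=S: state=CLOSED
  event#17 t=44ms outcome=F: state=CLOSED
  event#18 t=45ms outcome=S: state=CLOSED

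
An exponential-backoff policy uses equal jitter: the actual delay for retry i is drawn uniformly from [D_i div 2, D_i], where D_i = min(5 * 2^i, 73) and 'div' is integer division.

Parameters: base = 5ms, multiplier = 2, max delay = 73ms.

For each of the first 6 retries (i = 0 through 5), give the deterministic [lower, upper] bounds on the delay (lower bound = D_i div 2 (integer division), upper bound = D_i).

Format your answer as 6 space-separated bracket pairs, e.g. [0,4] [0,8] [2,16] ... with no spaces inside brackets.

Answer: [2,5] [5,10] [10,20] [20,40] [36,73] [36,73]

Derivation:
Computing bounds per retry:
  i=0: D_i=min(5*2^0,73)=5, bounds=[2,5]
  i=1: D_i=min(5*2^1,73)=10, bounds=[5,10]
  i=2: D_i=min(5*2^2,73)=20, bounds=[10,20]
  i=3: D_i=min(5*2^3,73)=40, bounds=[20,40]
  i=4: D_i=min(5*2^4,73)=73, bounds=[36,73]
  i=5: D_i=min(5*2^5,73)=73, bounds=[36,73]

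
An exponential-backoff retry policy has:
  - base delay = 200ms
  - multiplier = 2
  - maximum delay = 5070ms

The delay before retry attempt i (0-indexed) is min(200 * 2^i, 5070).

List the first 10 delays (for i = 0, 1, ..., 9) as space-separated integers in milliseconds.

Computing each delay:
  i=0: min(200*2^0, 5070) = 200
  i=1: min(200*2^1, 5070) = 400
  i=2: min(200*2^2, 5070) = 800
  i=3: min(200*2^3, 5070) = 1600
  i=4: min(200*2^4, 5070) = 3200
  i=5: min(200*2^5, 5070) = 5070
  i=6: min(200*2^6, 5070) = 5070
  i=7: min(200*2^7, 5070) = 5070
  i=8: min(200*2^8, 5070) = 5070
  i=9: min(200*2^9, 5070) = 5070

Answer: 200 400 800 1600 3200 5070 5070 5070 5070 5070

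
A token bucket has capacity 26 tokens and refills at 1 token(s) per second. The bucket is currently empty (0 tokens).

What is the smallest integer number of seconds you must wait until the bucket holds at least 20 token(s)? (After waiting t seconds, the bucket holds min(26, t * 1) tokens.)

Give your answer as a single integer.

Need t * 1 >= 20, so t >= 20/1.
Smallest integer t = ceil(20/1) = 20.

Answer: 20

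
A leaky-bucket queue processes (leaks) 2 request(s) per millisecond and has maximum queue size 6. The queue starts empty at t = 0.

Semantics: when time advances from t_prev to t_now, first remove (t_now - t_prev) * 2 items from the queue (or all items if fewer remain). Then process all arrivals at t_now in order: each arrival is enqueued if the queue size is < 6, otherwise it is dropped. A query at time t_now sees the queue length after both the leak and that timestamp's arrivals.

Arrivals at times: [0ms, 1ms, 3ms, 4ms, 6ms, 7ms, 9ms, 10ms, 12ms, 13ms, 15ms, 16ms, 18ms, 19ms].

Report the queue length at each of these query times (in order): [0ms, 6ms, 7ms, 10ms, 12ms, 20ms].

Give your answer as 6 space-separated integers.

Queue lengths at query times:
  query t=0ms: backlog = 1
  query t=6ms: backlog = 1
  query t=7ms: backlog = 1
  query t=10ms: backlog = 1
  query t=12ms: backlog = 1
  query t=20ms: backlog = 0

Answer: 1 1 1 1 1 0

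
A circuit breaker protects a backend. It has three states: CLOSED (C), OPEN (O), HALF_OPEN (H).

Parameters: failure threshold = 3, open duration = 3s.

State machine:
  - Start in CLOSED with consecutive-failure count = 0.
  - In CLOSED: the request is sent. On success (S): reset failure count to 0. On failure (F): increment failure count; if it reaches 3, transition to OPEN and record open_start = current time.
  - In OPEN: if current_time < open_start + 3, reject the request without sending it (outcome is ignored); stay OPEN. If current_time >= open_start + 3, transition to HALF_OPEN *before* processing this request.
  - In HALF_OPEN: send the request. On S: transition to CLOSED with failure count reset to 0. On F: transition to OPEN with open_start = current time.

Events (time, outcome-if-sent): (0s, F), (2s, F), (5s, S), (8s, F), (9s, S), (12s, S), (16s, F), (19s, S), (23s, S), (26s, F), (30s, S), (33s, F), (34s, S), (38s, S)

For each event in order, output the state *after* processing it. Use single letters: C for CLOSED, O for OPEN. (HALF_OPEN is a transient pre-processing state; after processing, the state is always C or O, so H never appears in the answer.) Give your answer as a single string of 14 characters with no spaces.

Answer: CCCCCCCCCCCCCC

Derivation:
State after each event:
  event#1 t=0s outcome=F: state=CLOSED
  event#2 t=2s outcome=F: state=CLOSED
  event#3 t=5s outcome=S: state=CLOSED
  event#4 t=8s outcome=F: state=CLOSED
  event#5 t=9s outcome=S: state=CLOSED
  event#6 t=12s outcome=S: state=CLOSED
  event#7 t=16s outcome=F: state=CLOSED
  event#8 t=19s outcome=S: state=CLOSED
  event#9 t=23s outcome=S: state=CLOSED
  event#10 t=26s outcome=F: state=CLOSED
  event#11 t=30s outcome=S: state=CLOSED
  event#12 t=33s outcome=F: state=CLOSED
  event#13 t=34s outcome=S: state=CLOSED
  event#14 t=38s outcome=S: state=CLOSED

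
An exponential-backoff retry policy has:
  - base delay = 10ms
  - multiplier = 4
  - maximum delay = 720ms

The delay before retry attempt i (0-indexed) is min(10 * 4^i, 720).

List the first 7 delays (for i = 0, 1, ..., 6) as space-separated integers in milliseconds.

Computing each delay:
  i=0: min(10*4^0, 720) = 10
  i=1: min(10*4^1, 720) = 40
  i=2: min(10*4^2, 720) = 160
  i=3: min(10*4^3, 720) = 640
  i=4: min(10*4^4, 720) = 720
  i=5: min(10*4^5, 720) = 720
  i=6: min(10*4^6, 720) = 720

Answer: 10 40 160 640 720 720 720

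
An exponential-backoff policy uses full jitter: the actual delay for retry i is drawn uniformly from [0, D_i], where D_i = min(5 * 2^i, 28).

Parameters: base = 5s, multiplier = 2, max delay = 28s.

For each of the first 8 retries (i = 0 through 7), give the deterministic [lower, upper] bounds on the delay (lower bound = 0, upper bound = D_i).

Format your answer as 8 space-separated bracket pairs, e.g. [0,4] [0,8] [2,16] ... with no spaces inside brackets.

Computing bounds per retry:
  i=0: D_i=min(5*2^0,28)=5, bounds=[0,5]
  i=1: D_i=min(5*2^1,28)=10, bounds=[0,10]
  i=2: D_i=min(5*2^2,28)=20, bounds=[0,20]
  i=3: D_i=min(5*2^3,28)=28, bounds=[0,28]
  i=4: D_i=min(5*2^4,28)=28, bounds=[0,28]
  i=5: D_i=min(5*2^5,28)=28, bounds=[0,28]
  i=6: D_i=min(5*2^6,28)=28, bounds=[0,28]
  i=7: D_i=min(5*2^7,28)=28, bounds=[0,28]

Answer: [0,5] [0,10] [0,20] [0,28] [0,28] [0,28] [0,28] [0,28]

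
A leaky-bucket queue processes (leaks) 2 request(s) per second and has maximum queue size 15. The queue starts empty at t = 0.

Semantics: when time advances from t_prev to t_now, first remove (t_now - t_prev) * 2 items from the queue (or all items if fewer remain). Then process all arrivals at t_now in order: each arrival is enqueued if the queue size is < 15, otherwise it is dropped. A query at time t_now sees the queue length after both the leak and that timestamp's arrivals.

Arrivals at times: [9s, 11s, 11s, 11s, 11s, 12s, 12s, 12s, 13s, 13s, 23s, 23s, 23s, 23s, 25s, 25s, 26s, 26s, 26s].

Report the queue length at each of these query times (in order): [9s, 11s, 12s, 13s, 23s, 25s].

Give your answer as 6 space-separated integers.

Answer: 1 4 5 5 4 2

Derivation:
Queue lengths at query times:
  query t=9s: backlog = 1
  query t=11s: backlog = 4
  query t=12s: backlog = 5
  query t=13s: backlog = 5
  query t=23s: backlog = 4
  query t=25s: backlog = 2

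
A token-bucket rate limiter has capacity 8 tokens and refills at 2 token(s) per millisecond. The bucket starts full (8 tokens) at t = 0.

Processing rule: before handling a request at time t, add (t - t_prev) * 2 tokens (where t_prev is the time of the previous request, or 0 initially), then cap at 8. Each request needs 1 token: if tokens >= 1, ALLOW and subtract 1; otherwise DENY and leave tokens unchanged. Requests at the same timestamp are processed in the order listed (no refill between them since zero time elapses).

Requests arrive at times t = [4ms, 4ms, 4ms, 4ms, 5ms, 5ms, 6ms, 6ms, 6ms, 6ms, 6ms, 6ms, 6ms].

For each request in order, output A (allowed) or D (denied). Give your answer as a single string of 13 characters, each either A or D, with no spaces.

Simulating step by step:
  req#1 t=4ms: ALLOW
  req#2 t=4ms: ALLOW
  req#3 t=4ms: ALLOW
  req#4 t=4ms: ALLOW
  req#5 t=5ms: ALLOW
  req#6 t=5ms: ALLOW
  req#7 t=6ms: ALLOW
  req#8 t=6ms: ALLOW
  req#9 t=6ms: ALLOW
  req#10 t=6ms: ALLOW
  req#11 t=6ms: ALLOW
  req#12 t=6ms: ALLOW
  req#13 t=6ms: DENY

Answer: AAAAAAAAAAAAD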